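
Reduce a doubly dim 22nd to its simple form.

Subtracting seven from the interval number removes an octave: 22 − 14 = 8.
So a doubly diminished twenty-second is 2 octaves plus a doubly diminished octave. The quality is unchanged.

doubly diminished octave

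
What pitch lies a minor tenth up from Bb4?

The tenth's letter: B up three letter names plus an octave → D.
Moving 15 semitones up from Bb4 (the size of a minor tenth) reaches Db6.

Db6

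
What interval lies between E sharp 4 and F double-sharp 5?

E to F spans two letter names (E-F), plus an octave: a ninth.
E#4 to F##5 is 14 semitones, matching the major ninth exactly, so the quality is major.
(Equivalently, a compound major second: a major second plus an octave.)

major 9th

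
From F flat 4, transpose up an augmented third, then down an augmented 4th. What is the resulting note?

Up an augmented third from Fb4: A4 (5 semitones up).
Down an augmented fourth from A4: Eb4 (6 semitones down).

E flat 4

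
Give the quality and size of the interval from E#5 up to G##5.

M3

E to G spans three letter names (E-F-G): a third.
The major third spans 4 semitones, and E#5 to G##5 is exactly 4 semitones — so this is a major third.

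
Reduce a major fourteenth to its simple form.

Each octave removed subtracts seven from the number: 14 − 7 = 7.
So a major fourteenth is an octave plus a major seventh. The quality is unchanged.

major seventh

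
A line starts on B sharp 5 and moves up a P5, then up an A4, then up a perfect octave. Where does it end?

B#5 up a perfect fifth → F##6 (7 semitones).
F##6 up an augmented fourth → B##6 (6 semitones).
Up a perfect octave from B##6: B##7 (12 semitones up).

B double-sharp 7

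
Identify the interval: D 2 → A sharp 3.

augmented twelfth

D to A spans five letter names (D-E-F-G-A), plus an octave: a twelfth.
A perfect twelfth would be 19 semitones; D2 to A#3 is 20, one semitone wider, so the interval is augmented.
(Equivalently, a compound augmented fifth: an augmented fifth plus an octave.)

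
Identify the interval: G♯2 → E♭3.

G to E spans six letter names (G-A-B-C-D-E), so the interval is some kind of sixth.
G#2 to Eb3 spans 7 semitones — two semitones narrower than the major sixth (9) — giving a diminished sixth.

diminished sixth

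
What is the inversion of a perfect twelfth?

First reduce the compound perfect twelfth to its simple form, a perfect fifth.
Inverted interval numbers add to nine, so a fifth pairs with a fourth (5 + 4 = 9).
Quality inverts too: perfect stays perfect. That makes the inversion a perfect fourth.

perfect fourth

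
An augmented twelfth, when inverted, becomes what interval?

diminished fourth

First reduce the compound augmented twelfth to its simple form, an augmented fifth.
Interval numbers invert to sum to nine: 5 + 4 = 9, so a fifth inverts to a fourth.
The quality also flips — augmented becomes diminished — giving a diminished fourth.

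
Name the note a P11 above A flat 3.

D flat 5

Counting four letter names plus an octave up from A lands on D.
A perfect eleventh spans 17 semitones, so from Ab3 the target pitch is Db5.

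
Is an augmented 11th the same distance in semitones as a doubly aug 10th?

An augmented eleventh spans 18 semitones, and a doubly augmented tenth also spans 18 semitones — they're enharmonic.

Yes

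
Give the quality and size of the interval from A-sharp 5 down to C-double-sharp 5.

minor sixth

Descending from A#5 to C##5 is the same interval as ascending C##5 to A#5.
C to A spans six letter names (C-D-E-F-G-A): a sixth.
C##5 to A#5 is 8 semitones, a half step short of the major sixth (9), so this is minor.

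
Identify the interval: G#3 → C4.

G to C spans four letter names (G-A-B-C), so the interval is some kind of fourth.
A perfect fourth would be 5 semitones; G#3 to C4 is 4, one semitone narrower, so the interval is diminished.

diminished fourth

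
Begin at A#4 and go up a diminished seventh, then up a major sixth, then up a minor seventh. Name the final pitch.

D7

A#4 up a diminished seventh → G5 (9 semitones).
Up a major sixth from G5: E6 (9 semitones up).
E6 up a minor seventh → D7 (10 semitones).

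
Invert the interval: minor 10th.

First reduce the compound minor tenth to its simple form, a minor third.
The rule of nine gives the new number: 9 − 3 = 6, so a third becomes a sixth.
The quality also flips — minor becomes major — giving a major sixth.

major 6th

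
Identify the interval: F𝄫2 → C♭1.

diminished eleventh

Descending from Fbb2 to Cb1 is the same interval as ascending Cb1 to Fbb2.
C to F spans four letter names (C-D-E-F), plus an octave, so the interval is some kind of eleventh.
The perfect eleventh is 17 semitones; here we have 16, one semitone narrower: diminished.
(Equivalently, a compound diminished fourth: a diminished fourth plus an octave.)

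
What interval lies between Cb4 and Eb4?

major third

C to E spans three letter names (C-D-E), so the interval is some kind of third.
Cb4 to Eb4 is 4 semitones, matching the major third exactly, so the quality is major.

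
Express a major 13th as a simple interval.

Subtracting seven from the interval number removes an octave: 13 − 7 = 6.
So a major thirteenth is an octave plus a major sixth. The quality is unchanged.

M6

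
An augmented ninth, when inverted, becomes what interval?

diminished seventh

First reduce the compound augmented ninth to its simple form, an augmented second.
Inverted interval numbers add to nine, so a second pairs with a seventh (2 + 7 = 9).
And augmented becomes diminished under inversion, so we get a diminished seventh.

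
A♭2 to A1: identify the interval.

Descending from Ab2 to A1 is the same interval as ascending A1 to Ab2.
A to A is the same letter name, plus an octave, so the interval is some kind of octave.
A perfect octave would be 12 semitones; A1 to Ab2 is 11, one semitone narrower, so the interval is diminished.

d8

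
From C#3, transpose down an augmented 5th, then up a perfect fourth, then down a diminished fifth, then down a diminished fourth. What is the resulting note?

B#1

Down an augmented fifth from C#3: F2 (8 semitones down).
Up a perfect fourth from F2: Bb2 (5 semitones up).
Down a diminished fifth from Bb2: E2 (6 semitones down).
A diminished fourth down from E2 is B#1.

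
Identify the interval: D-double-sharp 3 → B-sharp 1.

M10

Descending from D##3 to B#1 is the same interval as ascending B#1 to D##3.
B to D spans three letter names (B-C-D), plus an octave, so the interval is some kind of tenth.
The major tenth spans 16 semitones, and B#1 to D##3 is exactly 16 semitones — so this is a major tenth.
(Equivalently, a compound major third: a major third plus an octave.)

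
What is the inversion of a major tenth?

First reduce the compound major tenth to its simple form, a major third.
Interval numbers invert to sum to nine: 3 + 6 = 9, so a third inverts to a sixth.
The quality also flips — major becomes minor — giving a minor sixth.

minor 6th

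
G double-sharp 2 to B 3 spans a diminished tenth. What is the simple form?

diminished third

Subtracting seven from the interval number removes an octave: 10 − 7 = 3.
So a diminished tenth is an octave plus a diminished third. The quality is unchanged.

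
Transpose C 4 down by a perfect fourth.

Four letter names down from C: G.
Moving 5 semitones down from C4 (the size of a perfect fourth) reaches G3.

G 3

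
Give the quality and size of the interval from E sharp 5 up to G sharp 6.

m10

E to G spans three letter names (E-F-G), plus an octave: a tenth.
A major tenth would be 16 semitones, but E#5 to G#6 is 15 — one semitone narrower, making it a minor tenth.
(Equivalently, a compound minor third: a minor third plus an octave.)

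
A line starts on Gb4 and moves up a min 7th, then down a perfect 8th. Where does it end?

A minor seventh up from Gb4 is Fb5.
A perfect octave down from Fb5 is Fb4.

Fb4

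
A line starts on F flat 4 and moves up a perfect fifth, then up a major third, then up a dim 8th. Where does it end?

Up a perfect fifth from Fb4: Cb5 (7 semitones up).
Up a major third from Cb5: Eb5 (4 semitones up).
Eb5 up a diminished octave → Ebb6 (11 semitones).

E double-flat 6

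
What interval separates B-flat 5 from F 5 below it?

Descending from Bb5 to F5 is the same interval as ascending F5 to Bb5.
F to B spans four letter names (F-G-A-B) — that makes it a fourth of some quality.
F5 to Bb5 is 5 semitones, matching the perfect fourth exactly, so the quality is perfect.

P4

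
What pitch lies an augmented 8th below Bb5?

Bbb4

The letter stays B (same as the start), shifted an octave down.
Moving 13 semitones down from Bb5 (the size of an augmented octave) reaches Bbb4.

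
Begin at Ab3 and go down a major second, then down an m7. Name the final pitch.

A major second down from Ab3 is Gb3.
A minor seventh down from Gb3 is Ab2.

Ab2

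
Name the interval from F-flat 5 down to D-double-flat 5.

Descending from Fb5 to Dbb5 is the same interval as ascending Dbb5 to Fb5.
D to F spans three letter names (D-E-F) — that makes it a third of some quality.
Dbb5 to Fb5 is 4 semitones, matching the major third exactly, so the quality is major.

major third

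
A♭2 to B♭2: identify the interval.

A to B spans two letter names (A-B): a second.
Counting semitones, Ab2→Bb2 is 2, which is the major second.

major second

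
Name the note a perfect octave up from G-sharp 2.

G-sharp 3

For an octave the letter name doesn't change: still G, an octave up.
Moving 12 semitones up from G#2 (the size of a perfect octave) reaches G#3.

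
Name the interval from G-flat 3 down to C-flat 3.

perfect fifth

Descending from Gb3 to Cb3 is the same interval as ascending Cb3 to Gb3.
C to G spans five letter names (C-D-E-F-G): a fifth.
Cb3 to Gb3 is 7 semitones, matching the perfect fifth exactly, so the quality is perfect.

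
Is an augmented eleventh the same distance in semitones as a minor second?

An augmented eleventh spans 18 semitones; a minor second spans 1 semitone. They differ by 17.

No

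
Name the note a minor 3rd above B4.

Three letter names up from B: D.
Moving 3 semitones up from B4 (the size of a minor third) reaches D5.

D5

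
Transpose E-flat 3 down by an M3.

C-flat 3

The third takes the letter from E down to C.
A major third spans 4 semitones, so from Eb3 the target pitch is Cb3.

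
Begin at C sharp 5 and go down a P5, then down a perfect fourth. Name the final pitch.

C sharp 4

C#5 down a perfect fifth → F#4 (7 semitones).
Down a perfect fourth from F#4: C#4 (5 semitones down).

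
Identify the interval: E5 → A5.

P4

E to A spans four letter names (E-F-G-A) — that makes it a fourth of some quality.
The perfect fourth spans 5 semitones, and E5 to A5 is exactly 5 semitones — so this is a perfect fourth.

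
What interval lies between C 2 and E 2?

major third

C to E spans three letter names (C-D-E): a third.
Counting semitones, C2→E2 is 4, which is the major third.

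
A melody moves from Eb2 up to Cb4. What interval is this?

E to C spans six letter names (E-F-G-A-B-C), plus an octave: a thirteenth.
At 20 semitones, Eb2→Cb4 falls one short of a major thirteenth: minor.
(Equivalently, a compound minor sixth: a minor sixth plus an octave.)

minor 13th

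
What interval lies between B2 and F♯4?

P12

B to F spans five letter names (B-C-D-E-F), plus an octave: a twelfth.
The perfect twelfth spans 19 semitones, and B2 to F#4 is exactly 19 semitones — so this is a perfect twelfth.
(Equivalently, a compound perfect fifth: a perfect fifth plus an octave.)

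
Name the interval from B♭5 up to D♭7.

minor 10th

B to D spans three letter names (B-C-D), plus an octave: a tenth.
A major tenth would be 16 semitones, but Bb5 to Db7 is 15 — one semitone narrower, making it a minor tenth.
(Equivalently, a compound minor third: a minor third plus an octave.)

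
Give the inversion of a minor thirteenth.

First reduce the compound minor thirteenth to its simple form, a minor sixth.
Inverted interval numbers add to nine, so a sixth pairs with a third (6 + 3 = 9).
And minor becomes major under inversion, so we get a major third.

major 3rd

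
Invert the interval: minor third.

Inverted interval numbers add to nine, so a third pairs with a sixth (3 + 6 = 9).
And minor becomes major under inversion, so we get a major sixth.

major sixth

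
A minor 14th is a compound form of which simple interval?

Take out an octave (7 from the number): 14 − 7 = 7.
Quality carries through unchanged, so the simple form is a minor seventh.

m7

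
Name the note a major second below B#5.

A#5

Counting two letter names down from B lands on A.
A major second spans 2 semitones, so from B#5 the target pitch is A#5.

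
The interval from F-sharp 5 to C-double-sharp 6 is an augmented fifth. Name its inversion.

Inverted interval numbers add to nine, so a fifth pairs with a fourth (5 + 4 = 9).
Quality inverts too: augmented becomes diminished. That makes the inversion a diminished fourth.

d4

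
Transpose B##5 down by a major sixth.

D##5

Six letter names down from B: D.
A major sixth is 9 semitones; 9 semitones down from B##5 gives D##5.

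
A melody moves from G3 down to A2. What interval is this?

minor 7th

Descending from G3 to A2 is the same interval as ascending A2 to G3.
A to G spans seven letter names (A-B-C-D-E-F-G), so the interval is some kind of seventh.
A major seventh would be 11 semitones, but A2 to G3 is 10 — one semitone narrower, making it a minor seventh.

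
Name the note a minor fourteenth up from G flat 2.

F flat 4

Seven letters up from G (plus an octave) reaches F.
Moving 22 semitones up from Gb2 (the size of a minor fourteenth) reaches Fb4.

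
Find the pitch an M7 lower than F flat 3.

Counting seven letter names down from F lands on G.
A major seventh spans 11 semitones, so from Fb3 the target pitch is Gbb2.

G double-flat 2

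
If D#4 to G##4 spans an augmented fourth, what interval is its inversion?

Inverted interval numbers add to nine, so a fourth pairs with a fifth (4 + 5 = 9).
The quality also flips — augmented becomes diminished — giving a diminished fifth.

diminished 5th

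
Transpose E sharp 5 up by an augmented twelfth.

The twelfth's letter: E up five letter names plus an octave → B.
An augmented twelfth spans 20 semitones, so from E#5 the target pitch is B##6.

B double-sharp 6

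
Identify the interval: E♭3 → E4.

augmented octave

E to E is the same letter name, plus an octave, so the interval is some kind of octave.
The perfect octave is 12 semitones; here we have 13, one semitone wider: augmented.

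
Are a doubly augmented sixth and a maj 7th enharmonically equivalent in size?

Yes

Both span 11 semitones: a doubly augmented sixth and a major seventh are the same chromatic distance.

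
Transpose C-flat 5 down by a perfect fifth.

Five letter names down from C: F.
A perfect fifth is 7 semitones; 7 semitones down from Cb5 gives Fb4.

F-flat 4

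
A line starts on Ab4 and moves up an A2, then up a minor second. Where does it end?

Ab4 up an augmented second → B4 (3 semitones).
B4 up a minor second → C5 (1 semitone).

C5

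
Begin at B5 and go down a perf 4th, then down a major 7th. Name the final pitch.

G4

A perfect fourth down from B5 is F#5.
A major seventh down from F#5 is G4.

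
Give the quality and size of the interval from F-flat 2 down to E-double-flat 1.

major ninth

Descending from Fb2 to Ebb1 is the same interval as ascending Ebb1 to Fb2.
E to F spans two letter names (E-F), plus an octave — that makes it a ninth of some quality.
Counting semitones, Ebb1→Fb2 is 14, which is the major ninth.
(Equivalently, a compound major second: a major second plus an octave.)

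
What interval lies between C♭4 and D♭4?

C to D spans two letter names (C-D) — that makes it a second of some quality.
The major second spans 2 semitones, and Cb4 to Db4 is exactly 2 semitones — so this is a major second.

major 2nd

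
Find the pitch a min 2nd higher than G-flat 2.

Counting two letter names up from G lands on A.
A minor second spans 1 semitone, so from Gb2 the target pitch is Abb2.

A-double-flat 2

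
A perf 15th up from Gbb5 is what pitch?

The letter stays G (same as the start), shifted two octaves up.
A perfect fifteenth is 24 semitones; 24 semitones up from Gbb5 gives Gbb7.

Gbb7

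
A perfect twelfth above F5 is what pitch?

C7

Counting five letter names plus an octave up from F lands on C.
Moving 19 semitones up from F5 (the size of a perfect twelfth) reaches C7.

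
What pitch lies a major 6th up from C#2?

Counting six letter names up from C lands on A.
A major sixth is 9 semitones; 9 semitones up from C#2 gives A#2.

A#2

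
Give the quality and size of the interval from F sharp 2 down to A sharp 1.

minor sixth

Descending from F#2 to A#1 is the same interval as ascending A#1 to F#2.
A to F spans six letter names (A-B-C-D-E-F) — that makes it a sixth of some quality.
At 8 semitones, A#1→F#2 falls one short of a major sixth: minor.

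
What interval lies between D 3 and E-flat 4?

minor ninth

D to E spans two letter names (D-E), plus an octave, so the interval is some kind of ninth.
D3 to Eb4 is 13 semitones, a half step short of the major ninth (14), so this is minor.
(Equivalently, a compound minor second: a minor second plus an octave.)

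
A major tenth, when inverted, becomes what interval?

minor sixth

First reduce the compound major tenth to its simple form, a major third.
Inverted interval numbers add to nine, so a third pairs with a sixth (3 + 6 = 9).
And major becomes minor under inversion, so we get a minor sixth.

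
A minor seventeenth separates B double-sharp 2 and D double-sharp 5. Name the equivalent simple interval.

Take out 2 octaves (14 from the number): 17 − 14 = 3.
That makes a minor seventeenth a compound minor third — 2 octaves plus a minor third.

m3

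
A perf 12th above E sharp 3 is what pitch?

The twelfth's letter: E up five letter names plus an octave → B.
A perfect twelfth is 19 semitones; 19 semitones up from E#3 gives B#4.

B sharp 4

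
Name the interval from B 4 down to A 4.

major 2nd

Descending from B4 to A4 is the same interval as ascending A4 to B4.
A to B spans two letter names (A-B): a second.
A4 to B4 is 2 semitones, matching the major second exactly, so the quality is major.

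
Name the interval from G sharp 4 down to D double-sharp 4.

diminished fourth

Descending from G#4 to D##4 is the same interval as ascending D##4 to G#4.
D to G spans four letter names (D-E-F-G) — that makes it a fourth of some quality.
D##4 to G#4 spans 4 semitones — one semitone narrower than the perfect fourth (5) — giving a diminished fourth.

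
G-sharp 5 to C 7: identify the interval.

diminished 11th

G to C spans four letter names (G-A-B-C), plus an octave — that makes it an eleventh of some quality.
G#5 to C7 spans 16 semitones — one semitone narrower than the perfect eleventh (17) — giving a diminished eleventh.
(Equivalently, a compound diminished fourth: a diminished fourth plus an octave.)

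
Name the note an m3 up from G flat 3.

Counting three letter names up from G lands on B.
Moving 3 semitones up from Gb3 (the size of a minor third) reaches Bbb3.

B double-flat 3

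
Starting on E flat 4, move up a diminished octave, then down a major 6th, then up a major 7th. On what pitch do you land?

F flat 5

Eb4 up a diminished octave → Ebb5 (11 semitones).
Down a major sixth from Ebb5: Gbb4 (9 semitones down).
Gbb4 up a major seventh → Fb5 (11 semitones).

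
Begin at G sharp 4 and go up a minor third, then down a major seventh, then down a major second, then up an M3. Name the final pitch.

D 4

Up a minor third from G#4: B4 (3 semitones up).
A major seventh down from B4 is C4.
Down a major second from C4: Bb3 (2 semitones down).
Up a major third from Bb3: D4 (4 semitones up).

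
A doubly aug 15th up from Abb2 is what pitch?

A4

A fifteenth keeps the letter name A, two octaves up from A.
A doubly augmented fifteenth is 26 semitones; 26 semitones up from Abb2 gives A4.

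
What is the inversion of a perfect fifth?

P4

The rule of nine gives the new number: 9 − 5 = 4, so a fifth becomes a fourth.
And perfect stays perfect under inversion, so we get a perfect fourth.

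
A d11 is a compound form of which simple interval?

diminished 4th

Each octave removed subtracts seven from the number: 11 − 7 = 4.
That makes a diminished eleventh a compound diminished fourth — an octave plus a diminished fourth.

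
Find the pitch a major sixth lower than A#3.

C#3

The sixth takes the letter from A down to C.
A major sixth is 9 semitones; 9 semitones down from A#3 gives C#3.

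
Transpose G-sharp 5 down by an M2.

Two letter names down from G: F.
A major second is 2 semitones; 2 semitones down from G#5 gives F#5.

F-sharp 5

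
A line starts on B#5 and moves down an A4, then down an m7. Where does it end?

An augmented fourth down from B#5 is F#5.
F#5 down a minor seventh → G#4 (10 semitones).

G#4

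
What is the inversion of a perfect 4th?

perfect 5th

Inverted interval numbers add to nine, so a fourth pairs with a fifth (4 + 5 = 9).
The quality also flips — perfect stays perfect — giving a perfect fifth.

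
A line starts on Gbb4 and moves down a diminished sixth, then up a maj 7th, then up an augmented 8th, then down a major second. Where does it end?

Gbb4 down a diminished sixth → Bb3 (7 semitones).
Up a major seventh from Bb3: A4 (11 semitones up).
An augmented octave up from A4 is A#5.
Down a major second from A#5: G#5 (2 semitones down).

G#5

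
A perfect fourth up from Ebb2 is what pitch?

Counting four letter names up from E lands on A.
A perfect fourth spans 5 semitones, so from Ebb2 the target pitch is Abb2.

Abb2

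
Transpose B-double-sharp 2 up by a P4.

E-double-sharp 3

Counting four letter names up from B lands on E.
Moving 5 semitones up from B##2 (the size of a perfect fourth) reaches E##3.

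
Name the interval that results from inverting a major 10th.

m6

First reduce the compound major tenth to its simple form, a major third.
Interval numbers invert to sum to nine: 3 + 6 = 9, so a third inverts to a sixth.
Quality inverts too: major becomes minor. That makes the inversion a minor sixth.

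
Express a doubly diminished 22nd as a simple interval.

Take out 2 octaves (14 from the number): 22 − 14 = 8.
That makes a doubly diminished twenty-second a compound doubly diminished octave — 2 octaves plus a doubly diminished octave.

doubly diminished 8th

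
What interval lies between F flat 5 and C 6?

F to C spans five letter names (F-G-A-B-C) — that makes it a fifth of some quality.
Fb5 to C6 spans 8 semitones — one semitone wider than the perfect fifth (7) — giving an augmented fifth.

augmented fifth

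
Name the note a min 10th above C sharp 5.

The tenth's letter: C up three letter names plus an octave → E.
A minor tenth spans 15 semitones, so from C#5 the target pitch is E6.

E 6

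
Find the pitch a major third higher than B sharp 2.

D double-sharp 3

The third takes the letter from B up to D.
A major third spans 4 semitones, so from B#2 the target pitch is D##3.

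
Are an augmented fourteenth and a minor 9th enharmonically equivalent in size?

No

24 semitones (augmented fourteenth) vs 13 semitones (minor ninth): not equal.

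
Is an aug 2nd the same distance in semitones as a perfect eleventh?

An augmented second is 3 semitones but a perfect eleventh is 17 semitones — different sizes.

No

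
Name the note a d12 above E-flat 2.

B-double-flat 3

Counting five letter names plus an octave up from E lands on B.
A diminished twelfth is 18 semitones; 18 semitones up from Eb2 gives Bbb3.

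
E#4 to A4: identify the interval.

d4

E to A spans four letter names (E-F-G-A): a fourth.
A perfect fourth would be 5 semitones; E#4 to A4 is 4, one semitone narrower, so the interval is diminished.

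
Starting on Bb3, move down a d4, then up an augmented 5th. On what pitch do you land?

Down a diminished fourth from Bb3: F#3 (4 semitones down).
Up an augmented fifth from F#3: C##4 (8 semitones up).

C##4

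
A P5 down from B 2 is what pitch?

Counting five letter names down from B lands on E.
A perfect fifth is 7 semitones; 7 semitones down from B2 gives E2.

E 2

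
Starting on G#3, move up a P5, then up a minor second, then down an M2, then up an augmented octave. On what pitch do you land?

A perfect fifth up from G#3 is D#4.
A minor second up from D#4 is E4.
Down a major second from E4: D4 (2 semitones down).
D4 up an augmented octave → D#5 (13 semitones).

D#5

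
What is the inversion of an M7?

minor second

Inverted interval numbers add to nine, so a seventh pairs with a second (7 + 2 = 9).
And major becomes minor under inversion, so we get a minor second.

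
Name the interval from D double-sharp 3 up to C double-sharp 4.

minor 7th

D to C spans seven letter names (D-E-F-G-A-B-C): a seventh.
At 10 semitones, D##3→C##4 falls one short of a major seventh: minor.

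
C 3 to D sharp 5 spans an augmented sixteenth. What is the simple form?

Each octave removed subtracts seven from the number: 16 − 14 = 2.
That makes an augmented sixteenth a compound augmented second — 2 octaves plus an augmented second.

augmented second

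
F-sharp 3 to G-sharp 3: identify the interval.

M2

F to G spans two letter names (F-G), so the interval is some kind of second.
F#3 to G#3 is 2 semitones, matching the major second exactly, so the quality is major.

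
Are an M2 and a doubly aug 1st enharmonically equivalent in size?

A major second spans 2 semitones, and a doubly augmented unison also spans 2 semitones — they're enharmonic.

Yes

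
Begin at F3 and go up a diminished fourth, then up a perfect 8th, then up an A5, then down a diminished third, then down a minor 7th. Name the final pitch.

F3 up a diminished fourth → Bbb3 (4 semitones).
Up a perfect octave from Bbb3: Bbb4 (12 semitones up).
Bbb4 up an augmented fifth → F5 (8 semitones).
F5 down a diminished third → D#5 (2 semitones).
D#5 down a minor seventh → E#4 (10 semitones).

E#4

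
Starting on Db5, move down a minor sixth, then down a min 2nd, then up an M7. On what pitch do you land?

Down a minor sixth from Db5: F4 (8 semitones down).
Down a minor second from F4: E4 (1 semitone down).
E4 up a major seventh → D#5 (11 semitones).

D#5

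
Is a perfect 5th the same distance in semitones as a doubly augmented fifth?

A perfect fifth is 7 semitones but a doubly augmented fifth is 9 semitones — different sizes.

No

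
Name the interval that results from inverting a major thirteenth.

minor 3rd

First reduce the compound major thirteenth to its simple form, a major sixth.
Inverted interval numbers add to nine, so a sixth pairs with a third (6 + 3 = 9).
The quality also flips — major becomes minor — giving a minor third.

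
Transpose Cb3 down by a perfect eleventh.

The eleventh's letter: C down four letter names plus an octave → G.
Moving 17 semitones down from Cb3 (the size of a perfect eleventh) reaches Gb1.

Gb1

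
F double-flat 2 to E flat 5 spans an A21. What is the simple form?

A7

Each octave removed subtracts seven from the number: 21 − 14 = 7.
Quality carries through unchanged, so the simple form is an augmented seventh.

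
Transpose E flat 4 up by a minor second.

Counting two letter names up from E lands on F.
A minor second is 1 semitone; 1 semitone up from Eb4 gives Fb4.

F flat 4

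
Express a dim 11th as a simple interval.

d4

Take out an octave (7 from the number): 11 − 7 = 4.
Quality carries through unchanged, so the simple form is a diminished fourth.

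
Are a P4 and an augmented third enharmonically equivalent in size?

Yes

A perfect fourth spans 5 semitones, and an augmented third also spans 5 semitones — they're enharmonic.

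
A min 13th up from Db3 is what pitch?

Bbb4

The thirteenth's letter: D up six letter names plus an octave → B.
Moving 20 semitones up from Db3 (the size of a minor thirteenth) reaches Bbb4.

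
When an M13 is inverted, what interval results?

First reduce the compound major thirteenth to its simple form, a major sixth.
The rule of nine gives the new number: 9 − 6 = 3, so a sixth becomes a third.
And major becomes minor under inversion, so we get a minor third.

m3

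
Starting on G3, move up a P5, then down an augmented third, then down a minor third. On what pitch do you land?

Gb3

A perfect fifth up from G3 is D4.
Down an augmented third from D4: Bbb3 (5 semitones down).
Bbb3 down a minor third → Gb3 (3 semitones).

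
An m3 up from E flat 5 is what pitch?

Three letter names up from E: G.
A minor third is 3 semitones; 3 semitones up from Eb5 gives Gb5.

G flat 5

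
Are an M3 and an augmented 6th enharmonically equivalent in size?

No

A major third is 4 semitones but an augmented sixth is 10 semitones — different sizes.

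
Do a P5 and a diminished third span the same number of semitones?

7 semitones (perfect fifth) vs 2 semitones (diminished third): not equal.

No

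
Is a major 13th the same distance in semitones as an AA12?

Yes

A major thirteenth spans 21 semitones, and a doubly augmented twelfth also spans 21 semitones — they're enharmonic.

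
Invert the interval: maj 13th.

minor third

First reduce the compound major thirteenth to its simple form, a major sixth.
Interval numbers invert to sum to nine: 6 + 3 = 9, so a sixth inverts to a third.
Quality inverts too: major becomes minor. That makes the inversion a minor third.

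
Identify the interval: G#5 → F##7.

major fourteenth

G to F spans seven letter names (G-A-B-C-D-E-F), plus an octave — that makes it a fourteenth of some quality.
The major fourteenth spans 23 semitones, and G#5 to F##7 is exactly 23 semitones — so this is a major fourteenth.
(Equivalently, a compound major seventh: a major seventh plus an octave.)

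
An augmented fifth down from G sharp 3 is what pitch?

C 3

Counting five letter names down from G lands on C.
An augmented fifth is 8 semitones; 8 semitones down from G#3 gives C3.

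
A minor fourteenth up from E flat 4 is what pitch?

The fourteenth's letter: E up seven letter names plus an octave → D.
Moving 22 semitones up from Eb4 (the size of a minor fourteenth) reaches Db6.

D flat 6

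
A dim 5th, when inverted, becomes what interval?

augmented fourth

Interval numbers invert to sum to nine: 5 + 4 = 9, so a fifth inverts to a fourth.
Quality inverts too: diminished becomes augmented. That makes the inversion an augmented fourth.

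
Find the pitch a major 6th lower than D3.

F2

Six letter names down from D: F.
A major sixth spans 9 semitones, so from D3 the target pitch is F2.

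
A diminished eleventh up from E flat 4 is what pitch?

Counting four letter names plus an octave up from E lands on A.
A diminished eleventh is 16 semitones; 16 semitones up from Eb4 gives Abb5.

A double-flat 5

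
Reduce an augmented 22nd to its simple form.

A8

Each octave removed subtracts seven from the number: 22 − 14 = 8.
Quality carries through unchanged, so the simple form is an augmented octave.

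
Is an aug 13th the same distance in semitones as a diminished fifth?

No

An augmented thirteenth is 22 semitones but a diminished fifth is 6 semitones — different sizes.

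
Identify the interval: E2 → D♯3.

E to D spans seven letter names (E-F-G-A-B-C-D), so the interval is some kind of seventh.
The major seventh spans 11 semitones, and E2 to D#3 is exactly 11 semitones — so this is a major seventh.

major seventh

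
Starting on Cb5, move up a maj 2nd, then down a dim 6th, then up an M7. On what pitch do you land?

Cb5 up a major second → Db5 (2 semitones).
A diminished sixth down from Db5 is F#4.
F#4 up a major seventh → E#5 (11 semitones).

E#5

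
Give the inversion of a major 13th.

First reduce the compound major thirteenth to its simple form, a major sixth.
Interval numbers invert to sum to nine: 6 + 3 = 9, so a sixth inverts to a third.
And major becomes minor under inversion, so we get a minor third.

minor 3rd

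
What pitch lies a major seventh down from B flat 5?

Counting seven letter names down from B lands on C.
A major seventh is 11 semitones; 11 semitones down from Bb5 gives Cb5.

C flat 5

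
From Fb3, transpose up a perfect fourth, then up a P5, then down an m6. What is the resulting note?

Fb3 up a perfect fourth → Bbb3 (5 semitones).
A perfect fifth up from Bbb3 is Fb4.
Down a minor sixth from Fb4: Ab3 (8 semitones down).

Ab3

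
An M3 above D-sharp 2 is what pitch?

The third takes the letter from D up to F.
Moving 4 semitones up from D#2 (the size of a major third) reaches F##2.

F-double-sharp 2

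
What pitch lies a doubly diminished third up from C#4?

Counting three letter names up from C lands on E.
A doubly diminished third spans 1 semitone, so from C#4 the target pitch is Ebb4.

Ebb4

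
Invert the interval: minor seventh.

M2

Inverted interval numbers add to nine, so a seventh pairs with a second (7 + 2 = 9).
The quality also flips — minor becomes major — giving a major second.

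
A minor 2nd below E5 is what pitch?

Two letter names down from E: D.
A minor second spans 1 semitone, so from E5 the target pitch is D#5.

D#5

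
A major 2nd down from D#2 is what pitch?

C#2

Two letter names down from D: C.
Moving 2 semitones down from D#2 (the size of a major second) reaches C#2.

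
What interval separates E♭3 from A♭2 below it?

Descending from Eb3 to Ab2 is the same interval as ascending Ab2 to Eb3.
A to E spans five letter names (A-B-C-D-E) — that makes it a fifth of some quality.
Counting semitones, Ab2→Eb3 is 7, which is the perfect fifth.

perfect 5th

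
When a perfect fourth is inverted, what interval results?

perfect 5th

The rule of nine gives the new number: 9 − 4 = 5, so a fourth becomes a fifth.
Quality inverts too: perfect stays perfect. That makes the inversion a perfect fifth.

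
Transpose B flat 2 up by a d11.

E double-flat 4

Four letters up from B (plus an octave) reaches E.
A diminished eleventh spans 16 semitones, so from Bb2 the target pitch is Ebb4.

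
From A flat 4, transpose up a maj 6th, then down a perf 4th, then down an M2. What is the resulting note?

A major sixth up from Ab4 is F5.
F5 down a perfect fourth → C5 (5 semitones).
A major second down from C5 is Bb4.

B flat 4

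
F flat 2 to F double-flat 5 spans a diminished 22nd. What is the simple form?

diminished octave

Each octave removed subtracts seven from the number: 22 − 14 = 8.
So a diminished twenty-second is 2 octaves plus a diminished octave. The quality is unchanged.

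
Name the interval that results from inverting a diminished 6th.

A3

The rule of nine gives the new number: 9 − 6 = 3, so a sixth becomes a third.
And diminished becomes augmented under inversion, so we get an augmented third.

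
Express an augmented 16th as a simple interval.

augmented second

Take out 2 octaves (14 from the number): 16 − 14 = 2.
Quality carries through unchanged, so the simple form is an augmented second.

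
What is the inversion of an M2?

minor seventh

Inverted interval numbers add to nine, so a second pairs with a seventh (2 + 7 = 9).
And major becomes minor under inversion, so we get a minor seventh.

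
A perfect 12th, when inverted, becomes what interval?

perfect 4th

First reduce the compound perfect twelfth to its simple form, a perfect fifth.
Interval numbers invert to sum to nine: 5 + 4 = 9, so a fifth inverts to a fourth.
And perfect stays perfect under inversion, so we get a perfect fourth.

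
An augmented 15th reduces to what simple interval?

Take out an octave (7 from the number): 15 − 7 = 8.
Quality carries through unchanged, so the simple form is an augmented octave.

A8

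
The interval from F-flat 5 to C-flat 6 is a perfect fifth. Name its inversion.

perfect fourth

The rule of nine gives the new number: 9 − 5 = 4, so a fifth becomes a fourth.
The quality also flips — perfect stays perfect — giving a perfect fourth.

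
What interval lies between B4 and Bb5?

B to B is the same letter name, plus an octave: an octave.
A perfect octave would be 12 semitones; B4 to Bb5 is 11, one semitone narrower, so the interval is diminished.

d8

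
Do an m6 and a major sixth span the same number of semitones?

A minor sixth is 8 semitones but a major sixth is 9 semitones — different sizes.

No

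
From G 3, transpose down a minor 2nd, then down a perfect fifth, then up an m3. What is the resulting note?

G3 down a minor second → F#3 (1 semitone).
F#3 down a perfect fifth → B2 (7 semitones).
B2 up a minor third → D3 (3 semitones).

D 3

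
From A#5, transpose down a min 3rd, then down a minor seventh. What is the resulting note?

A#5 down a minor third → F##5 (3 semitones).
A minor seventh down from F##5 is G##4.

G##4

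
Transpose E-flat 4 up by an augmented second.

F-sharp 4

The second takes the letter from E up to F.
An augmented second spans 3 semitones, so from Eb4 the target pitch is F#4.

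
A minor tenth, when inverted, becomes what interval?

First reduce the compound minor tenth to its simple form, a minor third.
Interval numbers invert to sum to nine: 3 + 6 = 9, so a third inverts to a sixth.
And minor becomes major under inversion, so we get a major sixth.

major sixth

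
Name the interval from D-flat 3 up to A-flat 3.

D to A spans five letter names (D-E-F-G-A) — that makes it a fifth of some quality.
Counting semitones, Db3→Ab3 is 7, which is the perfect fifth.

perfect 5th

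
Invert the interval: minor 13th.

First reduce the compound minor thirteenth to its simple form, a minor sixth.
The rule of nine gives the new number: 9 − 6 = 3, so a sixth becomes a third.
The quality also flips — minor becomes major — giving a major third.

major third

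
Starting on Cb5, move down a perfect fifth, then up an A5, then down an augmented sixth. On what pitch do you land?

A perfect fifth down from Cb5 is Fb4.
An augmented fifth up from Fb4 is C5.
An augmented sixth down from C5 is Ebb4.

Ebb4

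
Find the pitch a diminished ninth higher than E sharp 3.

Counting two letter names plus an octave up from E lands on F.
A diminished ninth is 12 semitones; 12 semitones up from E#3 gives F4.

F 4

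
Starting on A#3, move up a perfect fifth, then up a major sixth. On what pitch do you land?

C##5

A#3 up a perfect fifth → E#4 (7 semitones).
E#4 up a major sixth → C##5 (9 semitones).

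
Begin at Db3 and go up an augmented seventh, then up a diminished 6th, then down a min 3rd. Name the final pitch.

F4

Db3 up an augmented seventh → C#4 (12 semitones).
Up a diminished sixth from C#4: Ab4 (7 semitones up).
Down a minor third from Ab4: F4 (3 semitones down).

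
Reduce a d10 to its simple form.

diminished third

Each octave removed subtracts seven from the number: 10 − 7 = 3.
So a diminished tenth is an octave plus a diminished third. The quality is unchanged.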